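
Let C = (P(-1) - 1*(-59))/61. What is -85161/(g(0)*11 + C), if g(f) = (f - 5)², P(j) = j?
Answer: -1731607/5611 ≈ -308.61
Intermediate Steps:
g(f) = (-5 + f)²
C = 58/61 (C = (-1 - 1*(-59))/61 = (-1 + 59)*(1/61) = 58*(1/61) = 58/61 ≈ 0.95082)
-85161/(g(0)*11 + C) = -85161/((-5 + 0)²*11 + 58/61) = -85161/((-5)²*11 + 58/61) = -85161/(25*11 + 58/61) = -85161/(275 + 58/61) = -85161/16833/61 = -85161*61/16833 = -1731607/5611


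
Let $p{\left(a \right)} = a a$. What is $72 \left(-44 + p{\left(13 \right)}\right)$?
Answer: $9000$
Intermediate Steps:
$p{\left(a \right)} = a^{2}$
$72 \left(-44 + p{\left(13 \right)}\right) = 72 \left(-44 + 13^{2}\right) = 72 \left(-44 + 169\right) = 72 \cdot 125 = 9000$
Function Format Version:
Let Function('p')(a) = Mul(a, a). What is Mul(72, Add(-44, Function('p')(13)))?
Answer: 9000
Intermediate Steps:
Function('p')(a) = Pow(a, 2)
Mul(72, Add(-44, Function('p')(13))) = Mul(72, Add(-44, Pow(13, 2))) = Mul(72, Add(-44, 169)) = Mul(72, 125) = 9000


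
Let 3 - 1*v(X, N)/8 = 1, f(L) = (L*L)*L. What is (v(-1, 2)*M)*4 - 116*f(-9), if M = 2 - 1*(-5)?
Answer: 85012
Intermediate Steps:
f(L) = L³ (f(L) = L²*L = L³)
M = 7 (M = 2 + 5 = 7)
v(X, N) = 16 (v(X, N) = 24 - 8*1 = 24 - 8 = 16)
(v(-1, 2)*M)*4 - 116*f(-9) = (16*7)*4 - 116*(-9)³ = 112*4 - 116*(-729) = 448 + 84564 = 85012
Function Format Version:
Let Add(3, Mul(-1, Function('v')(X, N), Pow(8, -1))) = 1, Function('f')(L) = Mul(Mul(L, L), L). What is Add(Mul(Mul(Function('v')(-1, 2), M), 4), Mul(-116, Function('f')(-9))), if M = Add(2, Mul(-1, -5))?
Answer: 85012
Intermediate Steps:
Function('f')(L) = Pow(L, 3) (Function('f')(L) = Mul(Pow(L, 2), L) = Pow(L, 3))
M = 7 (M = Add(2, 5) = 7)
Function('v')(X, N) = 16 (Function('v')(X, N) = Add(24, Mul(-8, 1)) = Add(24, -8) = 16)
Add(Mul(Mul(Function('v')(-1, 2), M), 4), Mul(-116, Function('f')(-9))) = Add(Mul(Mul(16, 7), 4), Mul(-116, Pow(-9, 3))) = Add(Mul(112, 4), Mul(-116, -729)) = Add(448, 84564) = 85012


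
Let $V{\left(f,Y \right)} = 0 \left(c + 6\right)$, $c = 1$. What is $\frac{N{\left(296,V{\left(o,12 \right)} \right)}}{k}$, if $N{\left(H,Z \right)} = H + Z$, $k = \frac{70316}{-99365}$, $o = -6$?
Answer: $- \frac{7353010}{17579} \approx -418.28$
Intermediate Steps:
$k = - \frac{70316}{99365}$ ($k = 70316 \left(- \frac{1}{99365}\right) = - \frac{70316}{99365} \approx -0.70765$)
$V{\left(f,Y \right)} = 0$ ($V{\left(f,Y \right)} = 0 \left(1 + 6\right) = 0 \cdot 7 = 0$)
$\frac{N{\left(296,V{\left(o,12 \right)} \right)}}{k} = \frac{296 + 0}{- \frac{70316}{99365}} = 296 \left(- \frac{99365}{70316}\right) = - \frac{7353010}{17579}$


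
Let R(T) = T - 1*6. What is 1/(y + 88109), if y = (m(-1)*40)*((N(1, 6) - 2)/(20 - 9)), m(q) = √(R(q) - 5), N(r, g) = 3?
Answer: 10661189/939346720801 - 880*I*√3/939346720801 ≈ 1.135e-5 - 1.6226e-9*I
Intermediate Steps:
R(T) = -6 + T (R(T) = T - 6 = -6 + T)
m(q) = √(-11 + q) (m(q) = √((-6 + q) - 5) = √(-11 + q))
y = 80*I*√3/11 (y = (√(-11 - 1)*40)*((3 - 2)/(20 - 9)) = (√(-12)*40)*(1/11) = ((2*I*√3)*40)*(1*(1/11)) = (80*I*√3)*(1/11) = 80*I*√3/11 ≈ 12.597*I)
1/(y + 88109) = 1/(80*I*√3/11 + 88109) = 1/(88109 + 80*I*√3/11)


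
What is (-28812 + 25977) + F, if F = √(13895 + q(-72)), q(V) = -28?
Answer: -2835 + 7*√283 ≈ -2717.2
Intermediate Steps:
F = 7*√283 (F = √(13895 - 28) = √13867 = 7*√283 ≈ 117.76)
(-28812 + 25977) + F = (-28812 + 25977) + 7*√283 = -2835 + 7*√283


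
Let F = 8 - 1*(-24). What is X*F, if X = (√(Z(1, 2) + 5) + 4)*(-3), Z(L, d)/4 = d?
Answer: -384 - 96*√13 ≈ -730.13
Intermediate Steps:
Z(L, d) = 4*d
F = 32 (F = 8 + 24 = 32)
X = -12 - 3*√13 (X = (√(4*2 + 5) + 4)*(-3) = (√(8 + 5) + 4)*(-3) = (√13 + 4)*(-3) = (4 + √13)*(-3) = -12 - 3*√13 ≈ -22.817)
X*F = (-12 - 3*√13)*32 = -384 - 96*√13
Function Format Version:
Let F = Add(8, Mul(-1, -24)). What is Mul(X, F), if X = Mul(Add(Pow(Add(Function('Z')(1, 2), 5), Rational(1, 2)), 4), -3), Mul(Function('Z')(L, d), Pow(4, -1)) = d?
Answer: Add(-384, Mul(-96, Pow(13, Rational(1, 2)))) ≈ -730.13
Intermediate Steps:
Function('Z')(L, d) = Mul(4, d)
F = 32 (F = Add(8, 24) = 32)
X = Add(-12, Mul(-3, Pow(13, Rational(1, 2)))) (X = Mul(Add(Pow(Add(Mul(4, 2), 5), Rational(1, 2)), 4), -3) = Mul(Add(Pow(Add(8, 5), Rational(1, 2)), 4), -3) = Mul(Add(Pow(13, Rational(1, 2)), 4), -3) = Mul(Add(4, Pow(13, Rational(1, 2))), -3) = Add(-12, Mul(-3, Pow(13, Rational(1, 2)))) ≈ -22.817)
Mul(X, F) = Mul(Add(-12, Mul(-3, Pow(13, Rational(1, 2)))), 32) = Add(-384, Mul(-96, Pow(13, Rational(1, 2))))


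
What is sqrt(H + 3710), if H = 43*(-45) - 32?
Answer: sqrt(1743) ≈ 41.749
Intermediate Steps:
H = -1967 (H = -1935 - 32 = -1967)
sqrt(H + 3710) = sqrt(-1967 + 3710) = sqrt(1743)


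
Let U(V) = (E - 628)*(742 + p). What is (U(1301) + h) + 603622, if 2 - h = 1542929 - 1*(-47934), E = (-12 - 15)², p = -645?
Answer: -977442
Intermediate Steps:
E = 729 (E = (-27)² = 729)
h = -1590861 (h = 2 - (1542929 - 1*(-47934)) = 2 - (1542929 + 47934) = 2 - 1*1590863 = 2 - 1590863 = -1590861)
U(V) = 9797 (U(V) = (729 - 628)*(742 - 645) = 101*97 = 9797)
(U(1301) + h) + 603622 = (9797 - 1590861) + 603622 = -1581064 + 603622 = -977442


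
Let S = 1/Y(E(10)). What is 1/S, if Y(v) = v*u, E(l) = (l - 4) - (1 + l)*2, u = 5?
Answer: -80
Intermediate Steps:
E(l) = -6 - l (E(l) = (-4 + l) - (2 + 2*l) = (-4 + l) + (-2 - 2*l) = -6 - l)
Y(v) = 5*v (Y(v) = v*5 = 5*v)
S = -1/80 (S = 1/(5*(-6 - 1*10)) = 1/(5*(-6 - 10)) = 1/(5*(-16)) = 1/(-80) = -1/80 ≈ -0.012500)
1/S = 1/(-1/80) = -80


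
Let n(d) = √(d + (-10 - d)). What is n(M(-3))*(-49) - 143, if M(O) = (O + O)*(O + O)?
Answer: -143 - 49*I*√10 ≈ -143.0 - 154.95*I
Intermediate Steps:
M(O) = 4*O² (M(O) = (2*O)*(2*O) = 4*O²)
n(d) = I*√10 (n(d) = √(-10) = I*√10)
n(M(-3))*(-49) - 143 = (I*√10)*(-49) - 143 = -49*I*√10 - 143 = -143 - 49*I*√10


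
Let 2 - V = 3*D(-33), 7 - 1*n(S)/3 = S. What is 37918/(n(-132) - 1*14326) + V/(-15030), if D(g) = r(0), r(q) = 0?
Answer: -284967679/104526135 ≈ -2.7263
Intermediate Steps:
n(S) = 21 - 3*S
D(g) = 0
V = 2 (V = 2 - 3*0 = 2 - 1*0 = 2 + 0 = 2)
37918/(n(-132) - 1*14326) + V/(-15030) = 37918/((21 - 3*(-132)) - 1*14326) + 2/(-15030) = 37918/((21 + 396) - 14326) + 2*(-1/15030) = 37918/(417 - 14326) - 1/7515 = 37918/(-13909) - 1/7515 = 37918*(-1/13909) - 1/7515 = -37918/13909 - 1/7515 = -284967679/104526135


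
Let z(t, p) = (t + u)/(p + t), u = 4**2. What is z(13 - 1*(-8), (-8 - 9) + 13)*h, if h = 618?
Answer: 22866/17 ≈ 1345.1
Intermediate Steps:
u = 16
z(t, p) = (16 + t)/(p + t) (z(t, p) = (t + 16)/(p + t) = (16 + t)/(p + t))
z(13 - 1*(-8), (-8 - 9) + 13)*h = ((16 + (13 - 1*(-8)))/(((-8 - 9) + 13) + (13 - 1*(-8))))*618 = ((16 + (13 + 8))/((-17 + 13) + (13 + 8)))*618 = ((16 + 21)/(-4 + 21))*618 = (37/17)*618 = 22866/17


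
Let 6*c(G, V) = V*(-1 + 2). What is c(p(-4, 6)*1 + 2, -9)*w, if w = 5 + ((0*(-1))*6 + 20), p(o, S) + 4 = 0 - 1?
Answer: -75/2 ≈ -37.500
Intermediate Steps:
p(o, S) = -5 (p(o, S) = -4 + (0 - 1) = -4 - 1 = -5)
w = 25 (w = 5 + (0*6 + 20) = 5 + (0 + 20) = 5 + 20 = 25)
c(G, V) = V/6 (c(G, V) = (V*(-1 + 2))/6 = (V*1)/6 = V/6)
c(p(-4, 6)*1 + 2, -9)*w = ((1/6)*(-9))*25 = -3/2*25 = -75/2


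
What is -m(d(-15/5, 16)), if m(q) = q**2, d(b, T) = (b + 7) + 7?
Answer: -121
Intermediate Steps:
d(b, T) = 14 + b (d(b, T) = (7 + b) + 7 = 14 + b)
-m(d(-15/5, 16)) = -(14 - 15/5)**2 = -(14 - 15*1/5)**2 = -(14 - 3)**2 = -1*11**2 = -1*121 = -121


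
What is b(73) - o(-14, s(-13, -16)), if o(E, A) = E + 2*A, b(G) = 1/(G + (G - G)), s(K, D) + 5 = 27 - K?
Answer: -4087/73 ≈ -55.986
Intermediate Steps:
s(K, D) = 22 - K (s(K, D) = -5 + (27 - K) = 22 - K)
b(G) = 1/G (b(G) = 1/(G + 0) = 1/G)
b(73) - o(-14, s(-13, -16)) = 1/73 - (-14 + 2*(22 - 1*(-13))) = 1/73 - (-14 + 2*(22 + 13)) = 1/73 - (-14 + 2*35) = 1/73 - (-14 + 70) = 1/73 - 1*56 = 1/73 - 56 = -4087/73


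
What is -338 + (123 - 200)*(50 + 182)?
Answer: -18202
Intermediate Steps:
-338 + (123 - 200)*(50 + 182) = -338 - 77*232 = -338 - 17864 = -18202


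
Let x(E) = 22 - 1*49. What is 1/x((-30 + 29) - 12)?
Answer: -1/27 ≈ -0.037037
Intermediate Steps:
x(E) = -27 (x(E) = 22 - 49 = -27)
1/x((-30 + 29) - 12) = 1/(-27) = -1/27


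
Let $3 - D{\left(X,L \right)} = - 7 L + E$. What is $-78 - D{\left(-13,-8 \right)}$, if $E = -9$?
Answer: $-34$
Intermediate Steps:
$D{\left(X,L \right)} = 12 + 7 L$ ($D{\left(X,L \right)} = 3 - \left(- 7 L - 9\right) = 3 - \left(-9 - 7 L\right) = 3 + \left(9 + 7 L\right) = 12 + 7 L$)
$-78 - D{\left(-13,-8 \right)} = -78 - \left(12 + 7 \left(-8\right)\right) = -78 - \left(12 - 56\right) = -78 - -44 = -78 + 44 = -34$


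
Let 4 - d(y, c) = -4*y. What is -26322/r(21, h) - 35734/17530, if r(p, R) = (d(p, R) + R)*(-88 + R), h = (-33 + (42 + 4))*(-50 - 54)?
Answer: -218343407/106358016 ≈ -2.0529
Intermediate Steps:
d(y, c) = 4 + 4*y (d(y, c) = 4 - (-4)*y = 4 + 4*y)
h = -1352 (h = (-33 + 46)*(-104) = 13*(-104) = -1352)
r(p, R) = (-88 + R)*(4 + R + 4*p) (r(p, R) = ((4 + 4*p) + R)*(-88 + R) = (4 + R + 4*p)*(-88 + R) = (-88 + R)*(4 + R + 4*p))
-26322/r(21, h) - 35734/17530 = -26322/(-352 + (-1352)² - 352*21 - 84*(-1352) + 4*(-1352)*21) - 35734/17530 = -26322/(-352 + 1827904 - 7392 + 113568 - 113568) - 35734*1/17530 = -26322/1820160 - 17867/8765 = -26322*1/1820160 - 17867/8765 = -4387/303360 - 17867/8765 = -218343407/106358016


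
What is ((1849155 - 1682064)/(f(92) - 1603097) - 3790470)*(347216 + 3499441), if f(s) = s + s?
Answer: -23371494775179720057/1602913 ≈ -1.4581e+13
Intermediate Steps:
f(s) = 2*s
((1849155 - 1682064)/(f(92) - 1603097) - 3790470)*(347216 + 3499441) = ((1849155 - 1682064)/(2*92 - 1603097) - 3790470)*(347216 + 3499441) = (167091/(184 - 1603097) - 3790470)*3846657 = (167091/(-1602913) - 3790470)*3846657 = (167091*(-1/1602913) - 3790470)*3846657 = (-167091/1602913 - 3790470)*3846657 = -6075793806201/1602913*3846657 = -23371494775179720057/1602913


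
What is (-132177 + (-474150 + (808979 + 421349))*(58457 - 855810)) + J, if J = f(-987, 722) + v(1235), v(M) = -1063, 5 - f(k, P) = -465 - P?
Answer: -602940928882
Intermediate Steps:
f(k, P) = 470 + P (f(k, P) = 5 - (-465 - P) = 5 + (465 + P) = 470 + P)
J = 129 (J = (470 + 722) - 1063 = 1192 - 1063 = 129)
(-132177 + (-474150 + (808979 + 421349))*(58457 - 855810)) + J = (-132177 + (-474150 + (808979 + 421349))*(58457 - 855810)) + 129 = (-132177 + (-474150 + 1230328)*(-797353)) + 129 = (-132177 + 756178*(-797353)) + 129 = (-132177 - 602940796834) + 129 = -602940929011 + 129 = -602940928882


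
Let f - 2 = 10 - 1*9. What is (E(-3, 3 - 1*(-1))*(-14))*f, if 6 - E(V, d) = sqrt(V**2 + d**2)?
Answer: -42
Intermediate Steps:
f = 3 (f = 2 + (10 - 1*9) = 2 + (10 - 9) = 2 + 1 = 3)
E(V, d) = 6 - sqrt(V**2 + d**2)
(E(-3, 3 - 1*(-1))*(-14))*f = ((6 - sqrt((-3)**2 + (3 - 1*(-1))**2))*(-14))*3 = ((6 - sqrt(9 + (3 + 1)**2))*(-14))*3 = ((6 - sqrt(9 + 4**2))*(-14))*3 = ((6 - sqrt(9 + 16))*(-14))*3 = ((6 - sqrt(25))*(-14))*3 = ((6 - 1*5)*(-14))*3 = ((6 - 5)*(-14))*3 = (1*(-14))*3 = -14*3 = -42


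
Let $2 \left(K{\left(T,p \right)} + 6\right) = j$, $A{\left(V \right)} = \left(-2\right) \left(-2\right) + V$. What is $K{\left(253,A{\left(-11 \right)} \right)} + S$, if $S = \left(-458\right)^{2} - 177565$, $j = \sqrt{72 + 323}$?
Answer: $32193 + \frac{\sqrt{395}}{2} \approx 32203.0$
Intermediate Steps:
$A{\left(V \right)} = 4 + V$
$j = \sqrt{395} \approx 19.875$
$K{\left(T,p \right)} = -6 + \frac{\sqrt{395}}{2}$
$S = 32199$ ($S = 209764 - 177565 = 32199$)
$K{\left(253,A{\left(-11 \right)} \right)} + S = \left(-6 + \frac{\sqrt{395}}{2}\right) + 32199 = 32193 + \frac{\sqrt{395}}{2}$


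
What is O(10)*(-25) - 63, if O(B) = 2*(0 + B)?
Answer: -563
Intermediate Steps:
O(B) = 2*B
O(10)*(-25) - 63 = (2*10)*(-25) - 63 = 20*(-25) - 63 = -500 - 63 = -563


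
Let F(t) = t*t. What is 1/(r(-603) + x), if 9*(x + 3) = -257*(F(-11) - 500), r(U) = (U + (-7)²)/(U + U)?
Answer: 67/724941 ≈ 9.2421e-5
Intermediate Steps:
F(t) = t²
r(U) = (49 + U)/(2*U) (r(U) = (U + 49)/((2*U)) = (49 + U)*(1/(2*U)) = (49 + U)/(2*U))
x = 97376/9 (x = -3 + (-257*((-11)² - 500))/9 = -3 + (-257*(121 - 500))/9 = -3 + (-257*(-379))/9 = -3 + (⅑)*97403 = -3 + 97403/9 = 97376/9 ≈ 10820.)
1/(r(-603) + x) = 1/((½)*(49 - 603)/(-603) + 97376/9) = 1/((½)*(-1/603)*(-554) + 97376/9) = 1/(277/603 + 97376/9) = 1/(724941/67) = 67/724941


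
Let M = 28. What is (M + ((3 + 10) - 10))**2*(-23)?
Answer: -22103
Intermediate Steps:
(M + ((3 + 10) - 10))**2*(-23) = (28 + ((3 + 10) - 10))**2*(-23) = (28 + (13 - 10))**2*(-23) = (28 + 3)**2*(-23) = 31**2*(-23) = 961*(-23) = -22103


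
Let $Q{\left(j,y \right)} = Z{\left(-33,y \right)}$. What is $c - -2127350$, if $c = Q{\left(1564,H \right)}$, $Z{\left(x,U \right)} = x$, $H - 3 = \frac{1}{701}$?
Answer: $2127317$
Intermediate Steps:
$H = \frac{2104}{701}$ ($H = 3 + \frac{1}{701} = \frac{2104}{701} \approx 3.0014$)
$Q{\left(j,y \right)} = -33$
$c = -33$
$c - -2127350 = -33 - -2127350 = -33 + 2127350 = 2127317$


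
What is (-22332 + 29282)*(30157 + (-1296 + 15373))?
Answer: 307426300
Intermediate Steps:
(-22332 + 29282)*(30157 + (-1296 + 15373)) = 6950*(30157 + 14077) = 6950*44234 = 307426300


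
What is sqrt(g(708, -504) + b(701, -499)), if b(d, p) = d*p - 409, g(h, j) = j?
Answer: 6*I*sqrt(9742) ≈ 592.21*I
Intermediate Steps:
b(d, p) = -409 + d*p
sqrt(g(708, -504) + b(701, -499)) = sqrt(-504 + (-409 + 701*(-499))) = sqrt(-504 + (-409 - 349799)) = sqrt(-504 - 350208) = sqrt(-350712) = 6*I*sqrt(9742)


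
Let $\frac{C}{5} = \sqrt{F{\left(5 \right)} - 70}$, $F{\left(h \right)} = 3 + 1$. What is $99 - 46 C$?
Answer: $99 - 230 i \sqrt{66} \approx 99.0 - 1868.5 i$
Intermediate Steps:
$F{\left(h \right)} = 4$
$C = 5 i \sqrt{66}$ ($C = 5 \sqrt{4 - 70} = 5 \sqrt{-66} = 5 i \sqrt{66} \approx 40.62 i$)
$99 - 46 C = 99 - 46 \cdot 5 i \sqrt{66} = 99 - 230 i \sqrt{66}$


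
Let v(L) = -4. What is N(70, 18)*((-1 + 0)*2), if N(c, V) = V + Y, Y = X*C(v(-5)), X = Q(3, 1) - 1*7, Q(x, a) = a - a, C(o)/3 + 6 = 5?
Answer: -78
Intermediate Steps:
C(o) = -3 (C(o) = -18 + 3*5 = -18 + 15 = -3)
Q(x, a) = 0
X = -7 (X = 0 - 1*7 = 0 - 7 = -7)
Y = 21 (Y = -7*(-3) = 21)
N(c, V) = 21 + V (N(c, V) = V + 21 = 21 + V)
N(70, 18)*((-1 + 0)*2) = (21 + 18)*((-1 + 0)*2) = 39*(-1*2) = 39*(-2) = -78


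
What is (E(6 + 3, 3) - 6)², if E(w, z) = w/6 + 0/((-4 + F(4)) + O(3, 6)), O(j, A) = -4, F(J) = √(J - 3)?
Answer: 81/4 ≈ 20.250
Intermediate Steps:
F(J) = √(-3 + J)
E(w, z) = w/6 (E(w, z) = w/6 + 0/((-4 + √(-3 + 4)) - 4) = w*(⅙) + 0/((-4 + √1) - 4) = w/6 + 0/((-4 + 1) - 4) = w/6 + 0/(-3 - 4) = w/6 + 0/(-7) = w/6 + 0*(-⅐) = w/6 + 0 = w/6)
(E(6 + 3, 3) - 6)² = ((6 + 3)/6 - 6)² = ((⅙)*9 - 6)² = (3/2 - 6)² = (-9/2)² = 81/4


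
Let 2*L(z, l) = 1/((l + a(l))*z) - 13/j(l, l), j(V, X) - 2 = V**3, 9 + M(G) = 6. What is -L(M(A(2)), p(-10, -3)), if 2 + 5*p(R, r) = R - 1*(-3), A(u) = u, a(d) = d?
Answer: -90145/51732 ≈ -1.7425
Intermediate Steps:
M(G) = -3 (M(G) = -9 + 6 = -3)
j(V, X) = 2 + V**3
p(R, r) = 1/5 + R/5 (p(R, r) = -2/5 + (R - 1*(-3))/5 = -2/5 + (R + 3)/5 = -2/5 + (3 + R)/5 = -2/5 + (3/5 + R/5) = 1/5 + R/5)
L(z, l) = -13/(2*(2 + l**3)) + 1/(4*l*z) (L(z, l) = (1/((l + l)*z) - 13/(2 + l**3))/2 = (1/(((2*l))*z) - 13/(2 + l**3))/2 = ((1/(2*l))/z - 13/(2 + l**3))/2 = (1/(2*l*z) - 13/(2 + l**3))/2 = (-13/(2 + l**3) + 1/(2*l*z))/2 = -13/(2*(2 + l**3)) + 1/(4*l*z))
-L(M(A(2)), p(-10, -3)) = -(2 + (1/5 + (1/5)*(-10))**3 - 26*(1/5 + (1/5)*(-10))*(-3))/(4*(1/5 + (1/5)*(-10))*(-3)*(2 + (1/5 + (1/5)*(-10))**3)) = -(-1)*(2 + (1/5 - 2)**3 - 26*(1/5 - 2)*(-3))/(4*(1/5 - 2)*3*(2 + (1/5 - 2)**3)) = -(-1)*(2 + (-9/5)**3 - 26*(-9/5)*(-3))/(4*(-9/5)*3*(2 + (-9/5)**3)) = -(-5)*(-1)*(2 - 729/125 - 702/5)/(4*9*3*(2 - 729/125)) = -(-5)*(-1)*(-18029)/(4*9*3*(-479/125)*125) = -(-5)*(-1)*(-125)*(-18029)/(4*9*3*479*125) = -1*90145/51732 = -90145/51732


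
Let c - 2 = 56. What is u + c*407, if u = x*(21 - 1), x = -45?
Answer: 22706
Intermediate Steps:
c = 58 (c = 2 + 56 = 58)
u = -900 (u = -45*(21 - 1) = -45*20 = -900)
u + c*407 = -900 + 58*407 = -900 + 23606 = 22706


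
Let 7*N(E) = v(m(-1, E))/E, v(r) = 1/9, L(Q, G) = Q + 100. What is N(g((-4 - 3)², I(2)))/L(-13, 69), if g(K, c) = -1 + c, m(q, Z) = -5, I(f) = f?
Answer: 1/5481 ≈ 0.00018245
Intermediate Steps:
L(Q, G) = 100 + Q
v(r) = ⅑
N(E) = 1/(63*E) (N(E) = (1/(9*E))/7 = 1/(63*E))
N(g((-4 - 3)², I(2)))/L(-13, 69) = (1/(63*(-1 + 2)))/(100 - 13) = ((1/63)/1)/87 = ((1/63)*1)*(1/87) = (1/63)*(1/87) = 1/5481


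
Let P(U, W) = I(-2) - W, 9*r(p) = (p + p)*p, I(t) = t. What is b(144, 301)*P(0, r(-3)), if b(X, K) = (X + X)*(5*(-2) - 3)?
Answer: 14976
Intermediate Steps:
b(X, K) = -26*X (b(X, K) = (2*X)*(-10 - 3) = (2*X)*(-13) = -26*X)
r(p) = 2*p²/9 (r(p) = ((p + p)*p)/9 = ((2*p)*p)/9 = (2*p²)/9 = 2*p²/9)
P(U, W) = -2 - W
b(144, 301)*P(0, r(-3)) = (-26*144)*(-2 - 2*(-3)²/9) = -3744*(-2 - 2*9/9) = -3744*(-2 - 1*2) = -3744*(-2 - 2) = -3744*(-4) = 14976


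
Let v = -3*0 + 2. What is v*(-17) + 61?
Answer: 27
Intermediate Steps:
v = 2 (v = 0 + 2 = 2)
v*(-17) + 61 = 2*(-17) + 61 = -34 + 61 = 27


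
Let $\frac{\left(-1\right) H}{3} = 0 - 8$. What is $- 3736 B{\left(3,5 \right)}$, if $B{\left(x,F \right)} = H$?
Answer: $-89664$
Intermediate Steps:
$H = 24$ ($H = - 3 \left(0 - 8\right) = \left(-3\right) \left(-8\right) = 24$)
$B{\left(x,F \right)} = 24$
$- 3736 B{\left(3,5 \right)} = \left(-3736\right) 24 = -89664$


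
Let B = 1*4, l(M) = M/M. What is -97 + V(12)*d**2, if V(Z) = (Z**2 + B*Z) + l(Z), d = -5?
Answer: 4728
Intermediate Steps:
l(M) = 1
B = 4
V(Z) = 1 + Z**2 + 4*Z (V(Z) = (Z**2 + 4*Z) + 1 = 1 + Z**2 + 4*Z)
-97 + V(12)*d**2 = -97 + (1 + 12**2 + 4*12)*(-5)**2 = -97 + (1 + 144 + 48)*25 = -97 + 193*25 = -97 + 4825 = 4728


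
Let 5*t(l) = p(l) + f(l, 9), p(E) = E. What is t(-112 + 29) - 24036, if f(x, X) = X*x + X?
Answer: -121001/5 ≈ -24200.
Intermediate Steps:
f(x, X) = X + X*x
t(l) = 9/5 + 2*l (t(l) = (l + 9*(1 + l))/5 = (l + (9 + 9*l))/5 = (9 + 10*l)/5 = 9/5 + 2*l)
t(-112 + 29) - 24036 = (9/5 + 2*(-112 + 29)) - 24036 = (9/5 + 2*(-83)) - 24036 = (9/5 - 166) - 24036 = -821/5 - 24036 = -121001/5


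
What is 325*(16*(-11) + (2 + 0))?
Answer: -56550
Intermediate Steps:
325*(16*(-11) + (2 + 0)) = 325*(-176 + 2) = 325*(-174) = -56550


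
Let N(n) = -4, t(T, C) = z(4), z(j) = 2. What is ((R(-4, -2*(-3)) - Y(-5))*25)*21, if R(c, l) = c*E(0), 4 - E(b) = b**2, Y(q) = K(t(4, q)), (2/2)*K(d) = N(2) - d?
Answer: -5250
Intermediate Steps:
t(T, C) = 2
K(d) = -4 - d
Y(q) = -6 (Y(q) = -4 - 1*2 = -4 - 2 = -6)
E(b) = 4 - b**2
R(c, l) = 4*c (R(c, l) = c*(4 - 1*0**2) = c*(4 - 1*0) = c*(4 + 0) = c*4 = 4*c)
((R(-4, -2*(-3)) - Y(-5))*25)*21 = ((4*(-4) - 1*(-6))*25)*21 = ((-16 + 6)*25)*21 = -10*25*21 = -250*21 = -5250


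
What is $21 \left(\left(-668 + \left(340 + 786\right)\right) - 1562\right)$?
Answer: $-23184$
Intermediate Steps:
$21 \left(\left(-668 + \left(340 + 786\right)\right) - 1562\right) = 21 \left(\left(-668 + 1126\right) - 1562\right) = 21 \left(458 - 1562\right) = 21 \left(-1104\right) = -23184$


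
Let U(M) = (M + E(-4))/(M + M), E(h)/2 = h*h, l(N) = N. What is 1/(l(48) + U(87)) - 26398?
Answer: -223617284/8471 ≈ -26398.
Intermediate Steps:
E(h) = 2*h**2 (E(h) = 2*(h*h) = 2*h**2)
U(M) = (32 + M)/(2*M) (U(M) = (M + 2*(-4)**2)/(M + M) = (M + 2*16)/((2*M)) = (M + 32)*(1/(2*M)) = (32 + M)*(1/(2*M)) = (32 + M)/(2*M))
1/(l(48) + U(87)) - 26398 = 1/(48 + (1/2)*(32 + 87)/87) - 26398 = 1/(48 + (1/2)*(1/87)*119) - 26398 = 1/(48 + 119/174) - 26398 = 1/(8471/174) - 26398 = 174/8471 - 26398 = -223617284/8471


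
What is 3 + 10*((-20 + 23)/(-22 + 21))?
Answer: -27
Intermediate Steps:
3 + 10*((-20 + 23)/(-22 + 21)) = 3 + 10*(3/(-1)) = 3 + 10*(3*(-1)) = 3 + 10*(-3) = 3 - 30 = -27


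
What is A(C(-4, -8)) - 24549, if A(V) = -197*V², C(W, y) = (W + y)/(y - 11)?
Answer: -8890557/361 ≈ -24628.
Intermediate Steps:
C(W, y) = (W + y)/(-11 + y)
A(C(-4, -8)) - 24549 = -197*(-4 - 8)²/(-11 - 8)² - 24549 = -197*(-12/(-19))² - 24549 = -197*(-1/19*(-12))² - 24549 = -197*(12/19)² - 24549 = -197*144/361 - 24549 = -28368/361 - 24549 = -8890557/361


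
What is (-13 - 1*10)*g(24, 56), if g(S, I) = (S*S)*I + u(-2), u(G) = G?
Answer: -741842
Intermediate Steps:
g(S, I) = -2 + I*S² (g(S, I) = (S*S)*I - 2 = S²*I - 2 = I*S² - 2 = -2 + I*S²)
(-13 - 1*10)*g(24, 56) = (-13 - 1*10)*(-2 + 56*24²) = (-13 - 10)*(-2 + 56*576) = -23*(-2 + 32256) = -23*32254 = -741842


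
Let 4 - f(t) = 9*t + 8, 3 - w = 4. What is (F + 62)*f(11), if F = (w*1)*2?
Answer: -6180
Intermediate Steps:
w = -1 (w = 3 - 1*4 = 3 - 4 = -1)
F = -2 (F = -1*1*2 = -1*2 = -2)
f(t) = -4 - 9*t (f(t) = 4 - (9*t + 8) = 4 - (8 + 9*t) = 4 + (-8 - 9*t) = -4 - 9*t)
(F + 62)*f(11) = (-2 + 62)*(-4 - 9*11) = 60*(-4 - 99) = 60*(-103) = -6180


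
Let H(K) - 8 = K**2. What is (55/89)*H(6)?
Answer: 2420/89 ≈ 27.191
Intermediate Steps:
H(K) = 8 + K**2
(55/89)*H(6) = (55/89)*(8 + 6**2) = (55*(1/89))*(8 + 36) = (55/89)*44 = 2420/89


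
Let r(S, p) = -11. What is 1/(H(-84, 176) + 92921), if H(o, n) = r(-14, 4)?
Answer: 1/92910 ≈ 1.0763e-5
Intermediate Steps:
H(o, n) = -11
1/(H(-84, 176) + 92921) = 1/(-11 + 92921) = 1/92910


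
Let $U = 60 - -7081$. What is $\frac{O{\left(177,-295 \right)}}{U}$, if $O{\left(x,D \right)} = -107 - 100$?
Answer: $- \frac{207}{7141} \approx -0.028988$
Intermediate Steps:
$O{\left(x,D \right)} = -207$ ($O{\left(x,D \right)} = -107 - 100 = -207$)
$U = 7141$ ($U = 60 + 7081 = 7141$)
$\frac{O{\left(177,-295 \right)}}{U} = - \frac{207}{7141}$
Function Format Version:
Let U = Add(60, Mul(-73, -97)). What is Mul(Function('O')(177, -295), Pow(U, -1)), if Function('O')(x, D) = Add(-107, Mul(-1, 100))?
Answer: Rational(-207, 7141) ≈ -0.028988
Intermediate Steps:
Function('O')(x, D) = -207 (Function('O')(x, D) = Add(-107, -100) = -207)
U = 7141 (U = Add(60, 7081) = 7141)
Mul(Function('O')(177, -295), Pow(U, -1)) = Mul(-207, Pow(7141, -1)) = Mul(-207, Rational(1, 7141)) = Rational(-207, 7141)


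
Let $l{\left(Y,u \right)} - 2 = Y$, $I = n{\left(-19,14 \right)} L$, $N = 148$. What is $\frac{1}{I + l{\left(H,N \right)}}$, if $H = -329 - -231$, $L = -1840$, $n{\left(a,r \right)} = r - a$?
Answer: $- \frac{1}{60816} \approx -1.6443 \cdot 10^{-5}$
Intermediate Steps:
$H = -98$ ($H = -329 + 231 = -98$)
$I = -60720$ ($I = \left(14 - -19\right) \left(-1840\right) = \left(14 + 19\right) \left(-1840\right) = 33 \left(-1840\right) = -60720$)
$l{\left(Y,u \right)} = 2 + Y$
$\frac{1}{I + l{\left(H,N \right)}} = \frac{1}{-60720 + \left(2 - 98\right)} = \frac{1}{-60720 - 96} = \frac{1}{-60816} = - \frac{1}{60816}$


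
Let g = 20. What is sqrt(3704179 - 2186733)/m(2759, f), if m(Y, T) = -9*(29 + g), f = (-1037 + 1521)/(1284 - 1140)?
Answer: -sqrt(1517446)/441 ≈ -2.7933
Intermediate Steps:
f = 121/36 (f = 484/144 = 484*(1/144) = 121/36 ≈ 3.3611)
m(Y, T) = -441 (m(Y, T) = -9*(29 + 20) = -9*49 = -441)
sqrt(3704179 - 2186733)/m(2759, f) = sqrt(3704179 - 2186733)/(-441) = sqrt(1517446)*(-1/441) = -sqrt(1517446)/441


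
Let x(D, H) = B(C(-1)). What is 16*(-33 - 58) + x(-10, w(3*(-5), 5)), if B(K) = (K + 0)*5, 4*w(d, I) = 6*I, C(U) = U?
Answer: -1461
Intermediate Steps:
w(d, I) = 3*I/2 (w(d, I) = (6*I)/4 = 3*I/2)
B(K) = 5*K (B(K) = K*5 = 5*K)
x(D, H) = -5 (x(D, H) = 5*(-1) = -5)
16*(-33 - 58) + x(-10, w(3*(-5), 5)) = 16*(-33 - 58) - 5 = 16*(-91) - 5 = -1456 - 5 = -1461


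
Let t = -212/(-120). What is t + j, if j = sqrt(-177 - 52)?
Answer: 53/30 + I*sqrt(229) ≈ 1.7667 + 15.133*I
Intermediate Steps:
t = 53/30 (t = -212*(-1/120) = 53/30 ≈ 1.7667)
j = I*sqrt(229) (j = sqrt(-229) = I*sqrt(229) ≈ 15.133*I)
t + j = 53/30 + I*sqrt(229)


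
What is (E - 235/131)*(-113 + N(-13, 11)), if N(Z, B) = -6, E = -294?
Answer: 4611131/131 ≈ 35200.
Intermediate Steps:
(E - 235/131)*(-113 + N(-13, 11)) = (-294 - 235/131)*(-113 - 6) = (-294 - 235*1/131)*(-119) = (-294 - 235/131)*(-119) = -38749/131*(-119) = 4611131/131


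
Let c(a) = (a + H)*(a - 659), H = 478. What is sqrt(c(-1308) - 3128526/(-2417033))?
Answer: 8*sqrt(149028037516108057)/2417033 ≈ 1277.7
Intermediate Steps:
c(a) = (-659 + a)*(478 + a) (c(a) = (a + 478)*(a - 659) = (478 + a)*(-659 + a) = (-659 + a)*(478 + a))
sqrt(c(-1308) - 3128526/(-2417033)) = sqrt((-315002 + (-1308)**2 - 181*(-1308)) - 3128526/(-2417033)) = sqrt((-315002 + 1710864 + 236748) - 3128526*(-1/2417033)) = sqrt(1632610 + 3128526/2417033) = sqrt(3946075374656/2417033) = 8*sqrt(149028037516108057)/2417033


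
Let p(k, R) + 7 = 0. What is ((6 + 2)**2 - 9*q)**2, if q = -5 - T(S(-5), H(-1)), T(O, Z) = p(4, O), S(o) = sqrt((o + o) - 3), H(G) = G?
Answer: 2116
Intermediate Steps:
p(k, R) = -7 (p(k, R) = -7 + 0 = -7)
S(o) = sqrt(-3 + 2*o) (S(o) = sqrt(2*o - 3) = sqrt(-3 + 2*o))
T(O, Z) = -7
q = 2 (q = -5 - 1*(-7) = -5 + 7 = 2)
((6 + 2)**2 - 9*q)**2 = ((6 + 2)**2 - 9*2)**2 = (8**2 - 18)**2 = (64 - 18)**2 = 46**2 = 2116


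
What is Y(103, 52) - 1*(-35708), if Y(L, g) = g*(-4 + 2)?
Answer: 35604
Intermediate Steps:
Y(L, g) = -2*g (Y(L, g) = g*(-2) = -2*g)
Y(103, 52) - 1*(-35708) = -2*52 - 1*(-35708) = -104 + 35708 = 35604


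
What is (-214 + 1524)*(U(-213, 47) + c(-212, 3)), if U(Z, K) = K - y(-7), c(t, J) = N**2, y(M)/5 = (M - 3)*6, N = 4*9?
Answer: 2152330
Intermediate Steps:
N = 36
y(M) = -90 + 30*M (y(M) = 5*((M - 3)*6) = 5*((-3 + M)*6) = 5*(-18 + 6*M) = -90 + 30*M)
c(t, J) = 1296 (c(t, J) = 36**2 = 1296)
U(Z, K) = 300 + K (U(Z, K) = K - (-90 + 30*(-7)) = K - (-90 - 210) = K - 1*(-300) = K + 300 = 300 + K)
(-214 + 1524)*(U(-213, 47) + c(-212, 3)) = (-214 + 1524)*((300 + 47) + 1296) = 1310*(347 + 1296) = 1310*1643 = 2152330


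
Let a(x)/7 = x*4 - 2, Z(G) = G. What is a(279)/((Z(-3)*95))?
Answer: -7798/285 ≈ -27.361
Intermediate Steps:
a(x) = -14 + 28*x (a(x) = 7*(x*4 - 2) = 7*(4*x - 2) = 7*(-2 + 4*x) = -14 + 28*x)
a(279)/((Z(-3)*95)) = (-14 + 28*279)/((-3*95)) = (-14 + 7812)/(-285) = 7798*(-1/285) = -7798/285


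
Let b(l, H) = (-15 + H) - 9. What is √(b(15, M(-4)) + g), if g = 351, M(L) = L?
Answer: √323 ≈ 17.972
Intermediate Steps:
b(l, H) = -24 + H
√(b(15, M(-4)) + g) = √((-24 - 4) + 351) = √(-28 + 351) = √323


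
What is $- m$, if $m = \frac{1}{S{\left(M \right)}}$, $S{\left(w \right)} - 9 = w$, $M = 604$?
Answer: $- \frac{1}{613} \approx -0.0016313$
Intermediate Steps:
$S{\left(w \right)} = 9 + w$
$m = \frac{1}{613}$ ($m = \frac{1}{9 + 604} = \frac{1}{613} \approx 0.0016313$)
$- m = \left(-1\right) \frac{1}{613} = - \frac{1}{613}$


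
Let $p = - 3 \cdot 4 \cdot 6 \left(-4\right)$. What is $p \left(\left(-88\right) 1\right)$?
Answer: $-25344$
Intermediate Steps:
$p = 288$ ($p = - 3 \cdot 24 \left(-4\right) = \left(-3\right) \left(-96\right) = 288$)
$p \left(\left(-88\right) 1\right) = 288 \left(\left(-88\right) 1\right) = 288 \left(-88\right) = -25344$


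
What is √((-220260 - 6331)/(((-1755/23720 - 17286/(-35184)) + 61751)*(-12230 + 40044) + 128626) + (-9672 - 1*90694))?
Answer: 2*I*√55948668907290704698252910326451715/1493246710209245 ≈ 316.81*I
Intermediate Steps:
√((-220260 - 6331)/(((-1755/23720 - 17286/(-35184)) + 61751)*(-12230 + 40044) + 128626) + (-9672 - 1*90694)) = √(-226591/(((-1755*1/23720 - 17286*(-1/35184)) + 61751)*27814 + 128626) + (-9672 - 90694)) = √(-226591/(((-351/4744 + 2881/5864) + 61751)*27814 + 128626) - 100366) = √(-226591/((725575/1738676 + 61751)*27814 + 128626) - 100366) = √(-226591/((107365707251/1738676)*27814 + 128626) - 100366) = √(-226591/(1493134890739657/869338 + 128626) - 100366) = √(-226591/1493246710209245/869338 - 100366) = √(-226591*869338/1493246710209245 - 100366) = √(-196984166758/1493246710209245 - 100366) = √(-149871199513845250428/1493246710209245) = 2*I*√55948668907290704698252910326451715/1493246710209245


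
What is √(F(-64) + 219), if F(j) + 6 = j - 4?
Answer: √145 ≈ 12.042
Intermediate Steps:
F(j) = -10 + j (F(j) = -6 + (j - 4) = -6 + (-4 + j) = -10 + j)
√(F(-64) + 219) = √((-10 - 64) + 219) = √(-74 + 219) = √145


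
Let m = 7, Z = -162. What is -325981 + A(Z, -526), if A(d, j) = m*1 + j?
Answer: -326500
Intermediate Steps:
A(d, j) = 7 + j (A(d, j) = 7*1 + j = 7 + j)
-325981 + A(Z, -526) = -325981 + (7 - 526) = -325981 - 519 = -326500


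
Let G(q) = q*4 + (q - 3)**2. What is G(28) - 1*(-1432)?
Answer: 2169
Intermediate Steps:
G(q) = (-3 + q)**2 + 4*q (G(q) = 4*q + (-3 + q)**2 = (-3 + q)**2 + 4*q)
G(28) - 1*(-1432) = ((-3 + 28)**2 + 4*28) - 1*(-1432) = (25**2 + 112) + 1432 = (625 + 112) + 1432 = 737 + 1432 = 2169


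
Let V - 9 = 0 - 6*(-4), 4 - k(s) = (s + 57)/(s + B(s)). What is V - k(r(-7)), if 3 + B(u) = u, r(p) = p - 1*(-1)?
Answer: 128/5 ≈ 25.600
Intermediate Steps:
r(p) = 1 + p (r(p) = p + 1 = 1 + p)
B(u) = -3 + u
k(s) = 4 - (57 + s)/(-3 + 2*s) (k(s) = 4 - (s + 57)/(s + (-3 + s)) = 4 - (57 + s)/(-3 + 2*s))
V = 33 (V = 9 + (0 - 6*(-4)) = 9 + (0 + 24) = 9 + 24 = 33)
V - k(r(-7)) = 33 - (-69 + 7*(1 - 7))/(-3 + 2*(1 - 7)) = 33 - (-69 + 7*(-6))/(-3 + 2*(-6)) = 33 - (-69 - 42)/(-3 - 12) = 33 - (-111)/(-15) = 33 - (-1)*(-111)/15 = 33 - 1*37/5 = 33 - 37/5 = 128/5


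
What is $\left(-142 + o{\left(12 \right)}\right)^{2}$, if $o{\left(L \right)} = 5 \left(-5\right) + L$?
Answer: $24025$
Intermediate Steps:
$o{\left(L \right)} = -25 + L$
$\left(-142 + o{\left(12 \right)}\right)^{2} = \left(-142 + \left(-25 + 12\right)\right)^{2} = \left(-142 - 13\right)^{2} = \left(-155\right)^{2} = 24025$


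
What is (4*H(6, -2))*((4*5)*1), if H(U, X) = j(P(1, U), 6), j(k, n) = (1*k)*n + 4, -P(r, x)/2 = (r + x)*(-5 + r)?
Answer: 27200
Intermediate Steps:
P(r, x) = -2*(-5 + r)*(r + x) (P(r, x) = -2*(r + x)*(-5 + r) = -2*(-5 + r)*(r + x))
j(k, n) = 4 + k*n (j(k, n) = k*n + 4 = 4 + k*n)
H(U, X) = 52 + 48*U (H(U, X) = 4 + (-2*1² + 10*1 + 10*U - 2*1*U)*6 = 4 + (-2*1 + 10 + 10*U - 2*U)*6 = 4 + (-2 + 10 + 10*U - 2*U)*6 = 4 + (8 + 8*U)*6 = 4 + (48 + 48*U) = 52 + 48*U)
(4*H(6, -2))*((4*5)*1) = (4*(52 + 48*6))*((4*5)*1) = (4*(52 + 288))*(20*1) = (4*340)*20 = 1360*20 = 27200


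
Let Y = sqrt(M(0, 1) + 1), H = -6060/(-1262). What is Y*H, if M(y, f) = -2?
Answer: 3030*I/631 ≈ 4.8019*I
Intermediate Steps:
H = 3030/631 (H = -6060*(-1/1262) = 3030/631 ≈ 4.8019)
Y = I (Y = sqrt(-2 + 1) = sqrt(-1) = I ≈ 1.0*I)
Y*H = I*(3030/631) = 3030*I/631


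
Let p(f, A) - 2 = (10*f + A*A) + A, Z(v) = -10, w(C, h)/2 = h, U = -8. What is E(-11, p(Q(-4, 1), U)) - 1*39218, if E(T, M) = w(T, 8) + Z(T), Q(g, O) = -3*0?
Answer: -39212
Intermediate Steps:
w(C, h) = 2*h
Q(g, O) = 0
p(f, A) = 2 + A + A**2 + 10*f (p(f, A) = 2 + ((10*f + A*A) + A) = 2 + ((10*f + A**2) + A) = 2 + ((A**2 + 10*f) + A) = 2 + (A + A**2 + 10*f) = 2 + A + A**2 + 10*f)
E(T, M) = 6 (E(T, M) = 2*8 - 10 = 16 - 10 = 6)
E(-11, p(Q(-4, 1), U)) - 1*39218 = 6 - 1*39218 = 6 - 39218 = -39212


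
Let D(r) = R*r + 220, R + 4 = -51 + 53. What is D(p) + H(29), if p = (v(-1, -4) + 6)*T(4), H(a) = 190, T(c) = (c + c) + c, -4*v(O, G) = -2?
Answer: 254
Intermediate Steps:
R = -2 (R = -4 + (-51 + 53) = -4 + 2 = -2)
v(O, G) = ½ (v(O, G) = -¼*(-2) = ½)
T(c) = 3*c (T(c) = 2*c + c = 3*c)
p = 78 (p = (½ + 6)*(3*4) = (13/2)*12 = 78)
D(r) = 220 - 2*r (D(r) = -2*r + 220 = 220 - 2*r)
D(p) + H(29) = (220 - 2*78) + 190 = (220 - 156) + 190 = 64 + 190 = 254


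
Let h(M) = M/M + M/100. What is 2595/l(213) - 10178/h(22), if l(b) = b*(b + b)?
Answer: -15392136635/1845006 ≈ -8342.6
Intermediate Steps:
h(M) = 1 + M/100 (h(M) = 1 + M*(1/100) = 1 + M/100)
l(b) = 2*b² (l(b) = b*(2*b) = 2*b²)
2595/l(213) - 10178/h(22) = 2595/((2*213²)) - 10178/(1 + (1/100)*22) = 2595/((2*45369)) - 10178/(1 + 11/50) = 2595/90738 - 10178/61/50 = 2595*(1/90738) - 10178*50/61 = 865/30246 - 508900/61 = -15392136635/1845006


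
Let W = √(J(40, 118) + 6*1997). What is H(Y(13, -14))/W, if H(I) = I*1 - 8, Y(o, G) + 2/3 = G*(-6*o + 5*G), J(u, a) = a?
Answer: 619/33 ≈ 18.758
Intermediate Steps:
Y(o, G) = -⅔ + G*(-6*o + 5*G)
W = 110 (W = √(118 + 6*1997) = √(118 + 11982) = √12100 = 110)
H(I) = -8 + I (H(I) = I - 8 = -8 + I)
H(Y(13, -14))/W = (-8 + (-⅔ + 5*(-14)² - 6*(-14)*13))/110 = (-8 + (-⅔ + 5*196 + 1092))*(1/110) = (-8 + (-⅔ + 980 + 1092))*(1/110) = (-8 + 6214/3)*(1/110) = (6190/3)*(1/110) = 619/33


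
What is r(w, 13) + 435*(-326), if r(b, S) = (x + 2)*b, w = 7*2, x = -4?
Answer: -141838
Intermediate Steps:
w = 14
r(b, S) = -2*b (r(b, S) = (-4 + 2)*b = -2*b)
r(w, 13) + 435*(-326) = -2*14 + 435*(-326) = -28 - 141810 = -141838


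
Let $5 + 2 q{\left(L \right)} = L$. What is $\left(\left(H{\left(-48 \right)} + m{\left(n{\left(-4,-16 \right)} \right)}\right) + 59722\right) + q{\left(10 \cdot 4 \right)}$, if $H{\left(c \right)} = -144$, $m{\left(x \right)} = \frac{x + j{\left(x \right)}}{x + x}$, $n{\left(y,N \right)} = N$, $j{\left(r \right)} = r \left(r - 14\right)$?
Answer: $59581$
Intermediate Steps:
$j{\left(r \right)} = r \left(-14 + r\right)$
$m{\left(x \right)} = \frac{x + x \left(-14 + x\right)}{2 x}$ ($m{\left(x \right)} = \frac{x + x \left(-14 + x\right)}{x + x} = \frac{x + x \left(-14 + x\right)}{2 x}$)
$q{\left(L \right)} = - \frac{5}{2} + \frac{L}{2}$
$\left(\left(H{\left(-48 \right)} + m{\left(n{\left(-4,-16 \right)} \right)}\right) + 59722\right) + q{\left(10 \cdot 4 \right)} = \left(\left(-144 + \left(- \frac{13}{2} + \frac{1}{2} \left(-16\right)\right)\right) + 59722\right) - \left(\frac{5}{2} - \frac{10 \cdot 4}{2}\right) = \left(\left(-144 - \frac{29}{2}\right) + 59722\right) + \left(- \frac{5}{2} + \frac{1}{2} \cdot 40\right) = \left(\left(-144 - \frac{29}{2}\right) + 59722\right) + \left(- \frac{5}{2} + 20\right) = \left(- \frac{317}{2} + 59722\right) + \frac{35}{2} = \frac{119127}{2} + \frac{35}{2} = 59581$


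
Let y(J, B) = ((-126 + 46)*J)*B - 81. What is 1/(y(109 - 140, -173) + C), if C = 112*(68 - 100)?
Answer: -1/432705 ≈ -2.3110e-6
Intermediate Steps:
C = -3584 (C = 112*(-32) = -3584)
y(J, B) = -81 - 80*B*J (y(J, B) = (-80*J)*B - 81 = -80*B*J - 81 = -81 - 80*B*J)
1/(y(109 - 140, -173) + C) = 1/((-81 - 80*(-173)*(109 - 140)) - 3584) = 1/((-81 - 80*(-173)*(-31)) - 3584) = 1/((-81 - 429040) - 3584) = 1/(-429121 - 3584) = 1/(-432705) = -1/432705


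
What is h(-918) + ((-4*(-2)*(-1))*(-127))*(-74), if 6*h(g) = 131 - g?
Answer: -450055/6 ≈ -75009.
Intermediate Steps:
h(g) = 131/6 - g/6 (h(g) = (131 - g)/6 = 131/6 - g/6)
h(-918) + ((-4*(-2)*(-1))*(-127))*(-74) = (131/6 - ⅙*(-918)) + ((-4*(-2)*(-1))*(-127))*(-74) = (131/6 + 153) + ((8*(-1))*(-127))*(-74) = 1049/6 - 8*(-127)*(-74) = 1049/6 + 1016*(-74) = 1049/6 - 75184 = -450055/6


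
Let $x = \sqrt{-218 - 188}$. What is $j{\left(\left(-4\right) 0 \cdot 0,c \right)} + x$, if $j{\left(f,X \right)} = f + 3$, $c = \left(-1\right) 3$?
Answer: $3 + i \sqrt{406} \approx 3.0 + 20.149 i$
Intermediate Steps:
$x = i \sqrt{406}$ ($x = \sqrt{-406} = i \sqrt{406} \approx 20.149 i$)
$c = -3$
$j{\left(f,X \right)} = 3 + f$
$j{\left(\left(-4\right) 0 \cdot 0,c \right)} + x = \left(3 + \left(-4\right) 0 \cdot 0\right) + i \sqrt{406} = \left(3 + 0 \cdot 0\right) + i \sqrt{406} = \left(3 + 0\right) + i \sqrt{406} = 3 + i \sqrt{406}$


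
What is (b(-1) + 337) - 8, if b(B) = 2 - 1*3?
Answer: 328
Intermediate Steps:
b(B) = -1 (b(B) = 2 - 3 = -1)
(b(-1) + 337) - 8 = (-1 + 337) - 8 = 336 - 8 = 328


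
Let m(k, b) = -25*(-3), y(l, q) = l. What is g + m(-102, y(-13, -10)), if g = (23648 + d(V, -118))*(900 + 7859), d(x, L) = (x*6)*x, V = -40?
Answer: 291219307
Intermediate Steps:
m(k, b) = 75
d(x, L) = 6*x² (d(x, L) = (6*x)*x = 6*x²)
g = 291219232 (g = (23648 + 6*(-40)²)*(900 + 7859) = (23648 + 6*1600)*8759 = (23648 + 9600)*8759 = 33248*8759 = 291219232)
g + m(-102, y(-13, -10)) = 291219232 + 75 = 291219307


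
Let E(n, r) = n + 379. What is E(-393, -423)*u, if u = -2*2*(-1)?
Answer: -56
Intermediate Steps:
E(n, r) = 379 + n
u = 4 (u = -4*(-1) = 4)
E(-393, -423)*u = (379 - 393)*4 = -14*4 = -56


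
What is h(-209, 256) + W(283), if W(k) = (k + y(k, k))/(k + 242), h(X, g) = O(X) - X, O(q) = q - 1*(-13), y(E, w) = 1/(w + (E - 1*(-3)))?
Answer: 192593/14225 ≈ 13.539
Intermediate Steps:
y(E, w) = 1/(3 + E + w) (y(E, w) = 1/(w + (E + 3)) = 1/(w + (3 + E)) = 1/(3 + E + w))
O(q) = 13 + q (O(q) = q + 13 = 13 + q)
h(X, g) = 13 (h(X, g) = (13 + X) - X = 13)
W(k) = (k + 1/(3 + 2*k))/(242 + k) (W(k) = (k + 1/(3 + k + k))/(k + 242) = (k + 1/(3 + 2*k))/(242 + k))
h(-209, 256) + W(283) = 13 + (1 + 283*(3 + 2*283))/((3 + 2*283)*(242 + 283)) = 13 + (1 + 283*(3 + 566))/((3 + 566)*525) = 13 + (1/525)*(1 + 283*569)/569 = 13 + (1/569)*(1/525)*(1 + 161027) = 13 + (1/569)*(1/525)*161028 = 13 + 7668/14225 = 192593/14225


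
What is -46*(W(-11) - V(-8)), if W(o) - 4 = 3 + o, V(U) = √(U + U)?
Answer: 184 + 184*I ≈ 184.0 + 184.0*I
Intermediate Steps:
V(U) = √2*√U (V(U) = √(2*U) = √2*√U)
W(o) = 7 + o (W(o) = 4 + (3 + o) = 7 + o)
-46*(W(-11) - V(-8)) = -46*((7 - 11) - √2*√(-8)) = -46*(-4 - √2*2*I*√2) = -46*(-4 - 4*I) = 184 + 184*I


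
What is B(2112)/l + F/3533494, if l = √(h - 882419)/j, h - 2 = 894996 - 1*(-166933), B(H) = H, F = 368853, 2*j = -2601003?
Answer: 368853/3533494 - 686664792*√44878/22439 ≈ -6.4827e+6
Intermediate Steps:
j = -2601003/2 (j = (½)*(-2601003) = -2601003/2 ≈ -1.3005e+6)
h = 1061931 (h = 2 + (894996 - 1*(-166933)) = 2 + (894996 + 166933) = 2 + 1061929 = 1061931)
l = -4*√44878/2601003 (l = √(1061931 - 882419)/(-2601003/2) = √179512*(-2/2601003) = (2*√44878)*(-2/2601003) = -4*√44878/2601003 ≈ -0.00032579)
B(2112)/l + F/3533494 = 2112/((-4*√44878/2601003)) + 368853/3533494 = 2112*(-2601003*√44878/179512) + 368853*(1/3533494) = -686664792*√44878/22439 + 368853/3533494 = 368853/3533494 - 686664792*√44878/22439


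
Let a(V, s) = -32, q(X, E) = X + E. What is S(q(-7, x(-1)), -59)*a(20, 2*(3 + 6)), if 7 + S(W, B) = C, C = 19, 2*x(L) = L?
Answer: -384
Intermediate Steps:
x(L) = L/2
q(X, E) = E + X
S(W, B) = 12 (S(W, B) = -7 + 19 = 12)
S(q(-7, x(-1)), -59)*a(20, 2*(3 + 6)) = 12*(-32) = -384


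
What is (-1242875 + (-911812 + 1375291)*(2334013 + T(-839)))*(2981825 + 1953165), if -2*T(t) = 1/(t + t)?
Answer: 8958000172319946528545/1678 ≈ 5.3385e+18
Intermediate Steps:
T(t) = -1/(4*t) (T(t) = -1/(2*(t + t)) = -1/(2*t)/2 = -1/(4*t))
(-1242875 + (-911812 + 1375291)*(2334013 + T(-839)))*(2981825 + 1953165) = (-1242875 + (-911812 + 1375291)*(2334013 - 1/4/(-839)))*(2981825 + 1953165) = (-1242875 + 463479*(2334013 - 1/4*(-1/839)))*4934990 = (-1242875 + 463479*(2334013 + 1/3356))*4934990 = (-1242875 + 463479*(7832947629/3356))*4934990 = (-1242875 + 3630406734141291/3356)*4934990 = (3630402563052791/3356)*4934990 = 8958000172319946528545/1678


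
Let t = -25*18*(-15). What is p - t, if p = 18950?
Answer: 12200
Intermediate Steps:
t = 6750 (t = -450*(-15) = 6750)
p - t = 18950 - 1*6750 = 18950 - 6750 = 12200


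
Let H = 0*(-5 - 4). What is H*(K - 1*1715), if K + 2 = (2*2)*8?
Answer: 0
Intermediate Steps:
K = 30 (K = -2 + (2*2)*8 = -2 + 4*8 = -2 + 32 = 30)
H = 0 (H = 0*(-9) = 0)
H*(K - 1*1715) = 0*(30 - 1*1715) = 0*(30 - 1715) = 0*(-1685) = 0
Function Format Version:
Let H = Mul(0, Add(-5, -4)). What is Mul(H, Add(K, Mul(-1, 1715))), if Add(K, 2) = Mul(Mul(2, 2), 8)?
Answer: 0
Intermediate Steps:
K = 30 (K = Add(-2, Mul(Mul(2, 2), 8)) = Add(-2, Mul(4, 8)) = Add(-2, 32) = 30)
H = 0 (H = Mul(0, -9) = 0)
Mul(H, Add(K, Mul(-1, 1715))) = Mul(0, Add(30, Mul(-1, 1715))) = Mul(0, Add(30, -1715)) = Mul(0, -1685) = 0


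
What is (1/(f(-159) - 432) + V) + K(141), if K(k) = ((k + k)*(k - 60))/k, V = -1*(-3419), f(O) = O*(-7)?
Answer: 2438662/681 ≈ 3581.0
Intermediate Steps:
f(O) = -7*O
V = 3419
K(k) = -120 + 2*k (K(k) = ((2*k)*(-60 + k))/k = (2*k*(-60 + k))/k = -120 + 2*k)
(1/(f(-159) - 432) + V) + K(141) = (1/(-7*(-159) - 432) + 3419) + (-120 + 2*141) = (1/(1113 - 432) + 3419) + (-120 + 282) = (1/681 + 3419) + 162 = 2328340/681 + 162 = 2438662/681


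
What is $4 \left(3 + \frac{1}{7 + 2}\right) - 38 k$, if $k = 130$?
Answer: $- \frac{44348}{9} \approx -4927.6$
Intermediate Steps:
$4 \left(3 + \frac{1}{7 + 2}\right) - 38 k = 4 \left(3 + \frac{1}{7 + 2}\right) - 4940 = 4 \left(3 + \frac{1}{9}\right) - 4940 = 4 \cdot \frac{28}{9} - 4940 = \frac{112}{9} - 4940 = - \frac{44348}{9}$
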